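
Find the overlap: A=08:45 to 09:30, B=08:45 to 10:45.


45 minutes

Meeting A: 525-570 (in minutes from midnight)
Meeting B: 525-645
Overlap start = max(525, 525) = 525
Overlap end = min(570, 645) = 570
Overlap = max(0, 570 - 525) = 45 min


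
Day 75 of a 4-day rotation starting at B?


Shift D

Shifts: A, B, C, D
Start: B (index 1)
Day 75: (1 + 75 - 1) mod 4
= 75 mod 4
= 3
Index 3 → shift D


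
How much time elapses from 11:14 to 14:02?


2h 48m

End time in minutes: 14×60 + 2 = 842
Start time in minutes: 11×60 + 14 = 674
Difference = 842 - 674 = 168 minutes
= 2 hours 48 minutes


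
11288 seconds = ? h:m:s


3h 8m 8s

Hours: 11288 ÷ 3600 = 3 remainder 488
Minutes: 488 ÷ 60 = 8 remainder 8
Seconds: 8


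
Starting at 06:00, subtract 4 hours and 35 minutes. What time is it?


Start: 360 minutes from midnight
Subtract: 275 minutes
Remaining: 360 - 275 = 85
Hours: 1, Minutes: 25

01:25


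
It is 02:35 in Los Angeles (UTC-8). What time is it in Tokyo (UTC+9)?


Time difference = UTC+9 - UTC-8 = +17 hours
New hour = (2 + 17) mod 24
= 19 mod 24 = 19
Minutes unchanged → 19:35

19:35


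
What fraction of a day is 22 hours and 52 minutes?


Total minutes: 22×60 + 52 = 1372
Day = 24×60 = 1440 minutes
Fraction = 1372/1440 ≈ 0.9528
As a percentage: 1372/1440 × 100 ≈ 95.28%

0.9528 (95.28%)


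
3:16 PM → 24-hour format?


Input: 3:16 PM
PM: 3 + 12 = 15

15:16


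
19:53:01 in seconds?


71581 seconds

Hours: 19 × 3600 = 68400
Minutes: 53 × 60 = 3180
Seconds: 1
Total = 68400 + 3180 + 1 = 71581


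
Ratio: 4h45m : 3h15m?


Duration 1: 285 minutes
Duration 2: 195 minutes
Ratio = 285:195
GCD = 15
Simplified = 19:13
As a decimal: 19/13 ≈ 1.46

19:13 (1.46)


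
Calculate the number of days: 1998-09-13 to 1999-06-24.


From September 13, 1998 to June 24, 1999
Rest of September 1998: 30 - 13 = 17
Full months: October 31, November 30, December 31, January 31, February 1999 28, March 31, April 30, May 31
Days into June 1999: 24
Total = 17 + 31 + 30 + 31 + 31 + 28 + 31 + 30 + 31 + 24 = 284 days

284 days


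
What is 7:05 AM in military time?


07:05

Input: 7:05 AM
AM hour stays: 7


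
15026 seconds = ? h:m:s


4h 10m 26s

Hours: 15026 ÷ 3600 = 4 remainder 626
Minutes: 626 ÷ 60 = 10 remainder 26
Seconds: 26


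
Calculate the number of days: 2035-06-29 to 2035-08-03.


From June 29, 2035 to August 3, 2035
Rest of June 2035: 30 - 29 = 1
Full months: July 31
Days into August 2035: 3
Total = 1 + 31 + 3 = 35 days

35 days


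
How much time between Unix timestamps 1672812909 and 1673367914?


555005 seconds (154.2 hours / 6.42 days)

Difference = 1673367914 - 1672812909 = 555005 seconds
In hours: 555005 / 3600 ≈ 154.2
In days: 555005 / 86400 ≈ 6.42


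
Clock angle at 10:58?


Hour hand = 10×30 + 58×0.5 = 329.0°
Minute hand = 58×6 = 348°
Difference = |329.0 - 348| = 19.0°

19.0°


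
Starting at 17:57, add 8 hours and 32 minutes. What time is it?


02:29 (next day)

Start: 1077 minutes from midnight
Add: 512 minutes
Total: 1589 minutes
Hours: 1589 ÷ 60 = 26 remainder 29
26 ≥ 24 → 26 - 24 = 2 (next day)


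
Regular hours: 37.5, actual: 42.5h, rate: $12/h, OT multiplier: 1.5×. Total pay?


$540.00

Regular: 37.5h × $12 = $450.00
Overtime: 42.5 - 37.5 = 5.0h
OT pay: 5.0h × $12 × 1.5 = $90.00
Total = $450.00 + $90.00 = $540.00


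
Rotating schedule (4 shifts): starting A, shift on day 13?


Shift A

Shifts: A, B, C, D
Start: A (index 0)
Day 13: (0 + 13 - 1) mod 4
= 12 mod 4
= 0
Index 0 → shift A


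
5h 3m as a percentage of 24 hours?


Total minutes: 5×60 + 3 = 303
Day = 24×60 = 1440 minutes
Fraction = 303/1440 ≈ 0.2104
As a percentage: 303/1440 × 100 ≈ 21.04%

0.2104 (21.04%)


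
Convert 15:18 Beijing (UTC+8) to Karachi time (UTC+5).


Time difference = UTC+5 - UTC+8 = -3 hours
New hour = (15 -3) mod 24
= 12 mod 24 = 12
Minutes unchanged → 12:18

12:18


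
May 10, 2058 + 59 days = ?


July 8, 2058

Start: May 10, 2058
Add 59 days
May 10 → June 1: 31 - 10 + 1 = 22 days (59 - 22 = 37 left)
June 1 → July 1: 30 - 1 + 1 = 30 days (37 - 30 = 7 left)
July 1 + 7 = July 8, 2058


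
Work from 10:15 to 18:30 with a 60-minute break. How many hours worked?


Total time = (18×60+30) - (10×60+15)
= 1110 - 615 = 495 min
Minus break: 495 - 60 = 435 min
= 7h 15m

7h 15m (435 minutes)


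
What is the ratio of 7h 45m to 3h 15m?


Duration 1: 465 minutes
Duration 2: 195 minutes
Ratio = 465:195
GCD = 15
Simplified = 31:13
As a decimal: 31/13 ≈ 2.38

31:13 (2.38)


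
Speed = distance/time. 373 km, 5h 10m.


Distance: 373 km
Time: 5h 10m = 310 min = 310/60 = 31/6 hours
Speed = 373 ÷ (31/6) = 373 × 6 / 31 = 2238/31 ≈ 72.2 km/h

72.2 km/h


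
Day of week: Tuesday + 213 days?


Start: Tuesday (index 1)
(1 + 213) mod 7
= 214 mod 7
= 4
Index 4 → Friday

Friday


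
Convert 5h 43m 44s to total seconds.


Hours: 5 × 3600 = 18000
Minutes: 43 × 60 = 2580
Seconds: 44
Total = 18000 + 2580 + 44 = 20624

20624 seconds


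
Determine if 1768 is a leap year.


Yes

Rules: divisible by 4 AND (not by 100 OR by 400)
1768 ÷ 4 = 442 exactly → divisible by 4
1768 ÷ 100 = 17 remainder 68 → not divisible by 100
Divisible by 4 but not by 100 → leap year


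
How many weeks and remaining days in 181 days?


Weeks: 181 ÷ 7 = 25 remainder 6

25 weeks 6 days


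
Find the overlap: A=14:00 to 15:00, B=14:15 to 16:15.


45 minutes

Meeting A: 840-900 (in minutes from midnight)
Meeting B: 855-975
Overlap start = max(840, 855) = 855
Overlap end = min(900, 975) = 900
Overlap = max(0, 900 - 855) = 45 min


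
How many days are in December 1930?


31 days

Month: December (month 12)
December has 31 days


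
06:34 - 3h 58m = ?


Start: 394 minutes from midnight
Subtract: 238 minutes
Remaining: 394 - 238 = 156
Hours: 2, Minutes: 36

02:36


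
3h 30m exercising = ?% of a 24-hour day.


14.6%

Time: 210 minutes
Day: 1440 minutes
Percentage = (210/1440) × 100 ≈ 14.6%


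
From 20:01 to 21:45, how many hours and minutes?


End time in minutes: 21×60 + 45 = 1305
Start time in minutes: 20×60 + 1 = 1201
Difference = 1305 - 1201 = 104 minutes
= 1 hours 44 minutes

1h 44m


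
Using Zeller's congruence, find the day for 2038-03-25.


Thursday

Zeller's congruence:
q=25, m=3, k=38, j=20
h = (25 + ⌊13×4/5⌋ + 38 + ⌊38/4⌋ + ⌊20/4⌋ - 2×20) mod 7
= (25 + 10 + 38 + 9 + 5 - 40) mod 7
= 47 mod 7 = 5
h=5 → Thursday


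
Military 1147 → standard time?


11:47 AM

Hour: 11
11 < 12 → AM


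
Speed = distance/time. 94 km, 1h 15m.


Distance: 94 km
Time: 1h 15m = 75 min = 75/60 = 5/4 hours
Speed = 94 ÷ (5/4) = 94 × 4 / 5 = 376/5 = 75.2 km/h

75.2 km/h


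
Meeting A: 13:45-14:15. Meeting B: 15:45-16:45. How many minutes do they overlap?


0 minutes

Meeting A: 825-855 (in minutes from midnight)
Meeting B: 945-1005
Overlap start = max(825, 945) = 945
Overlap end = min(855, 1005) = 855
Overlap = max(0, 855 - 945) = 0 min


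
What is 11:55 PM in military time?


Input: 11:55 PM
PM: 11 + 12 = 23

23:55


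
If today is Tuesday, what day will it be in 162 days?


Wednesday

Start: Tuesday (index 1)
(1 + 162) mod 7
= 163 mod 7
= 2
Index 2 → Wednesday


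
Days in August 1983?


Month: August (month 8)
August has 31 days

31 days


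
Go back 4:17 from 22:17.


18:00

Start: 1337 minutes from midnight
Subtract: 257 minutes
Remaining: 1337 - 257 = 1080
Hours: 18, Minutes: 0


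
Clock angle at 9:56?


Hour hand = 9×30 + 56×0.5 = 298.0°
Minute hand = 56×6 = 336°
Difference = |298.0 - 336| = 38.0°

38.0°


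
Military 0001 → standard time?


Hour: 0
0 → 12 AM (midnight)

12:01 AM


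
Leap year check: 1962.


Rules: divisible by 4 AND (not by 100 OR by 400)
1962 ÷ 4 = 490 remainder 2 → not divisible by 4
Not divisible by 4 → not a leap year

No


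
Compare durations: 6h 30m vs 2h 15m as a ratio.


26:9 (2.89)

Duration 1: 390 minutes
Duration 2: 135 minutes
Ratio = 390:135
GCD = 15
Simplified = 26:9
As a decimal: 26/9 ≈ 2.89


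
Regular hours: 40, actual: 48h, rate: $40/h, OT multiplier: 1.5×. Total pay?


$2080.00

Regular: 40h × $40 = $1600.00
Overtime: 48 - 40 = 8h
OT pay: 8h × $40 × 1.5 = $480.00
Total = $1600.00 + $480.00 = $2080.00


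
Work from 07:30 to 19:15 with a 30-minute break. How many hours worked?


11h 15m (675 minutes)

Total time = (19×60+15) - (7×60+30)
= 1155 - 450 = 705 min
Minus break: 705 - 30 = 675 min
= 11h 15m


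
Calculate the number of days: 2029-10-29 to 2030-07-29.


273 days

From October 29, 2029 to July 29, 2030
Rest of October 2029: 31 - 29 = 2
Full months: November 30, December 31, January 31, February 2030 28, March 31, April 30, May 31, June 30
Days into July 2030: 29
Total = 2 + 30 + 31 + 31 + 28 + 31 + 30 + 31 + 30 + 29 = 273 days


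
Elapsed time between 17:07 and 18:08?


1h 1m

End time in minutes: 18×60 + 8 = 1088
Start time in minutes: 17×60 + 7 = 1027
Difference = 1088 - 1027 = 61 minutes
= 1 hours 1 minutes


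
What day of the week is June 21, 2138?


Zeller's congruence:
q=21, m=6, k=38, j=21
h = (21 + ⌊13×7/5⌋ + 38 + ⌊38/4⌋ + ⌊21/4⌋ - 2×21) mod 7
= (21 + 18 + 38 + 9 + 5 - 42) mod 7
= 49 mod 7 = 0
h=0 → Saturday

Saturday


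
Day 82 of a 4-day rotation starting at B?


Shifts: A, B, C, D
Start: B (index 1)
Day 82: (1 + 82 - 1) mod 4
= 82 mod 4
= 2
Index 2 → shift C

Shift C


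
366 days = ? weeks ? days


Weeks: 366 ÷ 7 = 52 remainder 2

52 weeks 2 days


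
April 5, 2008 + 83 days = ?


June 27, 2008

Start: April 5, 2008
Add 83 days
April 5 → May 1: 30 - 5 + 1 = 26 days (83 - 26 = 57 left)
May 1 → June 1: 31 - 1 + 1 = 31 days (57 - 31 = 26 left)
June 1 + 26 = June 27, 2008


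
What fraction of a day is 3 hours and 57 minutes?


0.1646 (16.46%)

Total minutes: 3×60 + 57 = 237
Day = 24×60 = 1440 minutes
Fraction = 237/1440 ≈ 0.1646
As a percentage: 237/1440 × 100 ≈ 16.46%


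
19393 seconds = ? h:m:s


5h 23m 13s

Hours: 19393 ÷ 3600 = 5 remainder 1393
Minutes: 1393 ÷ 60 = 23 remainder 13
Seconds: 13


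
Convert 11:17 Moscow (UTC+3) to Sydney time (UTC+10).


Time difference = UTC+10 - UTC+3 = +7 hours
New hour = (11 + 7) mod 24
= 18 mod 24 = 18
Minutes unchanged → 18:17

18:17


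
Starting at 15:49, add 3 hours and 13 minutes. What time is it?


Start: 949 minutes from midnight
Add: 193 minutes
Total: 1142 minutes
Hours: 1142 ÷ 60 = 19 remainder 2

19:02


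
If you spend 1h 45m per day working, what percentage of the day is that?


7.3%

Time: 105 minutes
Day: 1440 minutes
Percentage = (105/1440) × 100 ≈ 7.3%


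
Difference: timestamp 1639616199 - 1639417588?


198611 seconds (55.2 hours / 2.30 days)

Difference = 1639616199 - 1639417588 = 198611 seconds
In hours: 198611 / 3600 ≈ 55.2
In days: 198611 / 86400 ≈ 2.30


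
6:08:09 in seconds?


Hours: 6 × 3600 = 21600
Minutes: 8 × 60 = 480
Seconds: 9
Total = 21600 + 480 + 9 = 22089

22089 seconds


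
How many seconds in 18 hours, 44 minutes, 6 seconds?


Hours: 18 × 3600 = 64800
Minutes: 44 × 60 = 2640
Seconds: 6
Total = 64800 + 2640 + 6 = 67446

67446 seconds


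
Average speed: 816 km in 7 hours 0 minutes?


Distance: 816 km
Time: 7 hours
Speed = 816 / 7 ≈ 116.6 km/h

116.6 km/h


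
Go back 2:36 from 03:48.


01:12

Start: 228 minutes from midnight
Subtract: 156 minutes
Remaining: 228 - 156 = 72
Hours: 1, Minutes: 12


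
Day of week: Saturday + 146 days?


Friday

Start: Saturday (index 5)
(5 + 146) mod 7
= 151 mod 7
= 4
Index 4 → Friday


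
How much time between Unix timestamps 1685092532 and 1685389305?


Difference = 1685389305 - 1685092532 = 296773 seconds
In hours: 296773 / 3600 ≈ 82.4
In days: 296773 / 86400 ≈ 3.43

296773 seconds (82.4 hours / 3.43 days)


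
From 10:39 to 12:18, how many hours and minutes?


End time in minutes: 12×60 + 18 = 738
Start time in minutes: 10×60 + 39 = 639
Difference = 738 - 639 = 99 minutes
= 1 hours 39 minutes

1h 39m


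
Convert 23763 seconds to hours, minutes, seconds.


Hours: 23763 ÷ 3600 = 6 remainder 2163
Minutes: 2163 ÷ 60 = 36 remainder 3
Seconds: 3

6h 36m 3s


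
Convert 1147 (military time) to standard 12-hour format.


11:47 AM

Hour: 11
11 < 12 → AM


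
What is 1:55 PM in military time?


Input: 1:55 PM
PM: 1 + 12 = 13

13:55


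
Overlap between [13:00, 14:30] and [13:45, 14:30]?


Meeting A: 780-870 (in minutes from midnight)
Meeting B: 825-870
Overlap start = max(780, 825) = 825
Overlap end = min(870, 870) = 870
Overlap = max(0, 870 - 825) = 45 min

45 minutes


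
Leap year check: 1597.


No

Rules: divisible by 4 AND (not by 100 OR by 400)
1597 ÷ 4 = 399 remainder 1 → not divisible by 4
Not divisible by 4 → not a leap year


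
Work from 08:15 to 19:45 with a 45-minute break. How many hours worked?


10h 45m (645 minutes)

Total time = (19×60+45) - (8×60+15)
= 1185 - 495 = 690 min
Minus break: 690 - 45 = 645 min
= 10h 45m


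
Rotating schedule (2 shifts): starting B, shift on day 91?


Shift B

Shifts: A, B
Start: B (index 1)
Day 91: (1 + 91 - 1) mod 2
= 91 mod 2
= 1
Index 1 → shift B


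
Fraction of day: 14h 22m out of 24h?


Total minutes: 14×60 + 22 = 862
Day = 24×60 = 1440 minutes
Fraction = 862/1440 ≈ 0.5986
As a percentage: 862/1440 × 100 ≈ 59.86%

0.5986 (59.86%)


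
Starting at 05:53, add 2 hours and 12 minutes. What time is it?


08:05

Start: 353 minutes from midnight
Add: 132 minutes
Total: 485 minutes
Hours: 485 ÷ 60 = 8 remainder 5


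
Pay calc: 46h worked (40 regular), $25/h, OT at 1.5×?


$1225.00

Regular: 40h × $25 = $1000.00
Overtime: 46 - 40 = 6h
OT pay: 6h × $25 × 1.5 = $225.00
Total = $1000.00 + $225.00 = $1225.00


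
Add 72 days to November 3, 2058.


January 14, 2059

Start: November 3, 2058
Add 72 days
November 3 → December 1: 30 - 3 + 1 = 28 days (72 - 28 = 44 left)
December 1 → January 1: 31 - 1 + 1 = 31 days (44 - 31 = 13 left)
January 1 + 13 = January 14, 2059


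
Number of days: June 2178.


30 days

Month: June (month 6)
June has 30 days


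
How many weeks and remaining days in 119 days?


Weeks: 119 ÷ 7 = 17 remainder 0

17 weeks 0 days


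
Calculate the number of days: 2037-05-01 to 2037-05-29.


28 days

From May 1, 2037 to May 29, 2037
Same month: 29 - 1 = 28 days


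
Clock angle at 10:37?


Hour hand = 10×30 + 37×0.5 = 318.5°
Minute hand = 37×6 = 222°
Difference = |318.5 - 222| = 96.5°

96.5°


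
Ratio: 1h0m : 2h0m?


Duration 1: 60 minutes
Duration 2: 120 minutes
Ratio = 60:120
GCD = 60
Simplified = 1:2
As a decimal: 1/2 = 0.50

1:2 (0.50)


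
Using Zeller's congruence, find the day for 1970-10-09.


Friday

Zeller's congruence:
q=9, m=10, k=70, j=19
h = (9 + ⌊13×11/5⌋ + 70 + ⌊70/4⌋ + ⌊19/4⌋ - 2×19) mod 7
= (9 + 28 + 70 + 17 + 4 - 38) mod 7
= 90 mod 7 = 6
h=6 → Friday


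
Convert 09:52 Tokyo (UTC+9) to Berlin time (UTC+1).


Time difference = UTC+1 - UTC+9 = -8 hours
New hour = (9 -8) mod 24
= 1 mod 24 = 1
Minutes unchanged → 01:52

01:52


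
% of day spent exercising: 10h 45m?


Time: 645 minutes
Day: 1440 minutes
Percentage = (645/1440) × 100 ≈ 44.8%

44.8%


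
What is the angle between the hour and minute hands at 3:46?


Hour hand = 3×30 + 46×0.5 = 113.0°
Minute hand = 46×6 = 276°
Difference = |113.0 - 276| = 163.0°

163.0°


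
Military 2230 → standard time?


Hour: 22
22 - 12 = 10 → PM

10:30 PM


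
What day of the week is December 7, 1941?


Zeller's congruence:
q=7, m=12, k=41, j=19
h = (7 + ⌊13×13/5⌋ + 41 + ⌊41/4⌋ + ⌊19/4⌋ - 2×19) mod 7
= (7 + 33 + 41 + 10 + 4 - 38) mod 7
= 57 mod 7 = 1
h=1 → Sunday

Sunday


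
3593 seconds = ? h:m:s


0h 59m 53s

Hours: 3593 ÷ 3600 = 0 remainder 3593
Minutes: 3593 ÷ 60 = 59 remainder 53
Seconds: 53


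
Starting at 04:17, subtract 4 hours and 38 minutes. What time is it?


23:39

Start: 257 minutes from midnight
Subtract: 278 minutes
Remaining: 257 - 278 = -21
Negative → add 24×60 = 1419
Hours: 23, Minutes: 39


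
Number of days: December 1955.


Month: December (month 12)
December has 31 days

31 days


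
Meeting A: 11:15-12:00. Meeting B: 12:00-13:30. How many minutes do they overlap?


0 minutes

Meeting A: 675-720 (in minutes from midnight)
Meeting B: 720-810
Overlap start = max(675, 720) = 720
Overlap end = min(720, 810) = 720
Overlap = max(0, 720 - 720) = 0 min


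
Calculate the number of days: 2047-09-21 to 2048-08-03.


317 days

From September 21, 2047 to August 3, 2048
Rest of September 2047: 30 - 21 = 9
Full months: October 31, November 30, December 31, January 31, February 2048 29, March 31, April 30, May 31, June 30, July 31
Days into August 2048: 3
Total = 9 + 31 + 30 + 31 + 31 + 29 + 31 + 30 + 31 + 30 + 31 + 3 = 317 days


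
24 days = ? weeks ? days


Weeks: 24 ÷ 7 = 3 remainder 3

3 weeks 3 days


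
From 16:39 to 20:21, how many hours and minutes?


3h 42m

End time in minutes: 20×60 + 21 = 1221
Start time in minutes: 16×60 + 39 = 999
Difference = 1221 - 999 = 222 minutes
= 3 hours 42 minutes


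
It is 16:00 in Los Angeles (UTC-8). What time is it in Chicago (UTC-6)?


Time difference = UTC-6 - UTC-8 = +2 hours
New hour = (16 + 2) mod 24
= 18 mod 24 = 18
Minutes unchanged → 18:00

18:00


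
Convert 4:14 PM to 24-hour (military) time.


16:14

Input: 4:14 PM
PM: 4 + 12 = 16


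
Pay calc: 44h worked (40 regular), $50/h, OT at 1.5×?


$2300.00

Regular: 40h × $50 = $2000.00
Overtime: 44 - 40 = 4h
OT pay: 4h × $50 × 1.5 = $300.00
Total = $2000.00 + $300.00 = $2300.00


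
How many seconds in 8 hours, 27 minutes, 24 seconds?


30444 seconds

Hours: 8 × 3600 = 28800
Minutes: 27 × 60 = 1620
Seconds: 24
Total = 28800 + 1620 + 24 = 30444


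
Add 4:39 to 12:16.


Start: 736 minutes from midnight
Add: 279 minutes
Total: 1015 minutes
Hours: 1015 ÷ 60 = 16 remainder 55

16:55


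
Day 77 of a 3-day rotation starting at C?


Shifts: A, B, C
Start: C (index 2)
Day 77: (2 + 77 - 1) mod 3
= 78 mod 3
= 0
Index 0 → shift A

Shift A


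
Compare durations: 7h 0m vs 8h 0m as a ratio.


Duration 1: 420 minutes
Duration 2: 480 minutes
Ratio = 420:480
GCD = 60
Simplified = 7:8
As a decimal: 7/8 ≈ 0.88

7:8 (0.88)


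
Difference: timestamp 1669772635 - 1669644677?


127958 seconds (35.5 hours / 1.48 days)

Difference = 1669772635 - 1669644677 = 127958 seconds
In hours: 127958 / 3600 ≈ 35.5
In days: 127958 / 86400 ≈ 1.48


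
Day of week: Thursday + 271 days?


Start: Thursday (index 3)
(3 + 271) mod 7
= 274 mod 7
= 1
Index 1 → Tuesday

Tuesday


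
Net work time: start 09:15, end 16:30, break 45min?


6h 30m (390 minutes)

Total time = (16×60+30) - (9×60+15)
= 990 - 555 = 435 min
Minus break: 435 - 45 = 390 min
= 6h 30m


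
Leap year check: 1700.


No

Rules: divisible by 4 AND (not by 100 OR by 400)
1700 ÷ 4 = 425 exactly → divisible by 4
1700 ÷ 100 = 17 exactly → divisible by 100
1700 ÷ 400 = 4 remainder 100 → not divisible by 400
Divisible by 100 but not by 400 → not a leap year


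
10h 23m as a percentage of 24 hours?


Total minutes: 10×60 + 23 = 623
Day = 24×60 = 1440 minutes
Fraction = 623/1440 ≈ 0.4326
As a percentage: 623/1440 × 100 ≈ 43.26%

0.4326 (43.26%)


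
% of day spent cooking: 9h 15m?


38.5%

Time: 555 minutes
Day: 1440 minutes
Percentage = (555/1440) × 100 ≈ 38.5%


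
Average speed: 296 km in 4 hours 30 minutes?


Distance: 296 km
Time: 4h 30m = 270 min = 270/60 = 9/2 hours
Speed = 296 ÷ (9/2) = 296 × 2 / 9 = 592/9 ≈ 65.8 km/h

65.8 km/h


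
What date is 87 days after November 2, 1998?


January 28, 1999

Start: November 2, 1998
Add 87 days
November 2 → December 1: 30 - 2 + 1 = 29 days (87 - 29 = 58 left)
December 1 → January 1: 31 - 1 + 1 = 31 days (58 - 31 = 27 left)
January 1 + 27 = January 28, 1999


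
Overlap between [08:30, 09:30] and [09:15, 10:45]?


Meeting A: 510-570 (in minutes from midnight)
Meeting B: 555-645
Overlap start = max(510, 555) = 555
Overlap end = min(570, 645) = 570
Overlap = max(0, 570 - 555) = 15 min

15 minutes


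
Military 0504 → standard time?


Hour: 5
5 < 12 → AM

5:04 AM


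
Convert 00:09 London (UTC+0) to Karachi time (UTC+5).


Time difference = UTC+5 - UTC+0 = +5 hours
New hour = (0 + 5) mod 24
= 5 mod 24 = 5
Minutes unchanged → 05:09

05:09


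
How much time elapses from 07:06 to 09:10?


2h 4m

End time in minutes: 9×60 + 10 = 550
Start time in minutes: 7×60 + 6 = 426
Difference = 550 - 426 = 124 minutes
= 2 hours 4 minutes


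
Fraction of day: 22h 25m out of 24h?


Total minutes: 22×60 + 25 = 1345
Day = 24×60 = 1440 minutes
Fraction = 1345/1440 ≈ 0.9340
As a percentage: 1345/1440 × 100 ≈ 93.40%

0.9340 (93.40%)


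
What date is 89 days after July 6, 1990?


Start: July 6, 1990
Add 89 days
July 6 → August 1: 31 - 6 + 1 = 26 days (89 - 26 = 63 left)
August 1 → September 1: 31 - 1 + 1 = 31 days (63 - 31 = 32 left)
September 1 → October 1: 30 - 1 + 1 = 30 days (32 - 30 = 2 left)
October 1 + 2 = October 3, 1990

October 3, 1990


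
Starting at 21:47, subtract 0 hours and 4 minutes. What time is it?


Start: 1307 minutes from midnight
Subtract: 4 minutes
Remaining: 1307 - 4 = 1303
Hours: 21, Minutes: 43

21:43


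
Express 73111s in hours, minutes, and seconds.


20h 18m 31s

Hours: 73111 ÷ 3600 = 20 remainder 1111
Minutes: 1111 ÷ 60 = 18 remainder 31
Seconds: 31


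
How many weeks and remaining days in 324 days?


Weeks: 324 ÷ 7 = 46 remainder 2

46 weeks 2 days


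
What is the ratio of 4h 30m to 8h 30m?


9:17 (0.53)

Duration 1: 270 minutes
Duration 2: 510 minutes
Ratio = 270:510
GCD = 30
Simplified = 9:17
As a decimal: 9/17 ≈ 0.53


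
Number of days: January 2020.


31 days

Month: January (month 1)
January has 31 days


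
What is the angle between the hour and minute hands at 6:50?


95.0°

Hour hand = 6×30 + 50×0.5 = 205.0°
Minute hand = 50×6 = 300°
Difference = |205.0 - 300| = 95.0°


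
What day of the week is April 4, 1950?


Zeller's congruence:
q=4, m=4, k=50, j=19
h = (4 + ⌊13×5/5⌋ + 50 + ⌊50/4⌋ + ⌊19/4⌋ - 2×19) mod 7
= (4 + 13 + 50 + 12 + 4 - 38) mod 7
= 45 mod 7 = 3
h=3 → Tuesday

Tuesday


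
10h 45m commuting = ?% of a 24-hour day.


Time: 645 minutes
Day: 1440 minutes
Percentage = (645/1440) × 100 ≈ 44.8%

44.8%


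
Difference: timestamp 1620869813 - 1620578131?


291682 seconds (81.0 hours / 3.38 days)

Difference = 1620869813 - 1620578131 = 291682 seconds
In hours: 291682 / 3600 ≈ 81.0
In days: 291682 / 86400 ≈ 3.38


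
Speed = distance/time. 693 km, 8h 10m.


84.9 km/h

Distance: 693 km
Time: 8h 10m = 490 min = 490/60 = 49/6 hours
Speed = 693 ÷ (49/6) = 693 × 6 / 49 = 4158/49 ≈ 84.9 km/h


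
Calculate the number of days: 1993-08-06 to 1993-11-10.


From August 6, 1993 to November 10, 1993
Rest of August 1993: 31 - 6 = 25
Full months: September 30, October 31
Days into November 1993: 10
Total = 25 + 30 + 31 + 10 = 96 days

96 days


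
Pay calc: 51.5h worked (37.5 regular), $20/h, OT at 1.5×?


Regular: 37.5h × $20 = $750.00
Overtime: 51.5 - 37.5 = 14.0h
OT pay: 14.0h × $20 × 1.5 = $420.00
Total = $750.00 + $420.00 = $1170.00

$1170.00


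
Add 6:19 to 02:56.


09:15

Start: 176 minutes from midnight
Add: 379 minutes
Total: 555 minutes
Hours: 555 ÷ 60 = 9 remainder 15


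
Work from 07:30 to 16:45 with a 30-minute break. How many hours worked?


8h 45m (525 minutes)

Total time = (16×60+45) - (7×60+30)
= 1005 - 450 = 555 min
Minus break: 555 - 30 = 525 min
= 8h 45m


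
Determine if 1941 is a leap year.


No

Rules: divisible by 4 AND (not by 100 OR by 400)
1941 ÷ 4 = 485 remainder 1 → not divisible by 4
Not divisible by 4 → not a leap year


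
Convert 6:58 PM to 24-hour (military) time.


18:58

Input: 6:58 PM
PM: 6 + 12 = 18


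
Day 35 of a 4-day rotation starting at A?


Shift C

Shifts: A, B, C, D
Start: A (index 0)
Day 35: (0 + 35 - 1) mod 4
= 34 mod 4
= 2
Index 2 → shift C


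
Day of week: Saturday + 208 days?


Thursday

Start: Saturday (index 5)
(5 + 208) mod 7
= 213 mod 7
= 3
Index 3 → Thursday


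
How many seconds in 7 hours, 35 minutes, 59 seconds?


Hours: 7 × 3600 = 25200
Minutes: 35 × 60 = 2100
Seconds: 59
Total = 25200 + 2100 + 59 = 27359

27359 seconds


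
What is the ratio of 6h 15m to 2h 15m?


25:9 (2.78)

Duration 1: 375 minutes
Duration 2: 135 minutes
Ratio = 375:135
GCD = 15
Simplified = 25:9
As a decimal: 25/9 ≈ 2.78


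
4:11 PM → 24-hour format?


Input: 4:11 PM
PM: 4 + 12 = 16

16:11


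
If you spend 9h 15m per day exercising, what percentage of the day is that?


38.5%

Time: 555 minutes
Day: 1440 minutes
Percentage = (555/1440) × 100 ≈ 38.5%


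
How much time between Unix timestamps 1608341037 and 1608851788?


510751 seconds (141.9 hours / 5.91 days)

Difference = 1608851788 - 1608341037 = 510751 seconds
In hours: 510751 / 3600 ≈ 141.9
In days: 510751 / 86400 ≈ 5.91


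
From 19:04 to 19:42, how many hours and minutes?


0h 38m

End time in minutes: 19×60 + 42 = 1182
Start time in minutes: 19×60 + 4 = 1144
Difference = 1182 - 1144 = 38 minutes
= 0 hours 38 minutes


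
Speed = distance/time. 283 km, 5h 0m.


56.6 km/h

Distance: 283 km
Time: 5 hours
Speed = 283 / 5 = 56.6 km/h


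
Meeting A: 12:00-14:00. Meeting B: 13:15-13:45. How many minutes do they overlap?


30 minutes

Meeting A: 720-840 (in minutes from midnight)
Meeting B: 795-825
Overlap start = max(720, 795) = 795
Overlap end = min(840, 825) = 825
Overlap = max(0, 825 - 795) = 30 min


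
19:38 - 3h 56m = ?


15:42

Start: 1178 minutes from midnight
Subtract: 236 minutes
Remaining: 1178 - 236 = 942
Hours: 15, Minutes: 42


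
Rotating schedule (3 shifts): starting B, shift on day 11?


Shifts: A, B, C
Start: B (index 1)
Day 11: (1 + 11 - 1) mod 3
= 11 mod 3
= 2
Index 2 → shift C

Shift C


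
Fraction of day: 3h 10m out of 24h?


Total minutes: 3×60 + 10 = 190
Day = 24×60 = 1440 minutes
Fraction = 190/1440 ≈ 0.1319
As a percentage: 190/1440 × 100 ≈ 13.19%

0.1319 (13.19%)


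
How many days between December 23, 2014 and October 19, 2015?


From December 23, 2014 to October 19, 2015
Rest of December 2014: 31 - 23 = 8
Full months: January 31, February 2015 28, March 31, April 30, May 31, June 30, July 31, August 31, September 30
Days into October 2015: 19
Total = 8 + 31 + 28 + 31 + 30 + 31 + 30 + 31 + 31 + 30 + 19 = 300 days

300 days


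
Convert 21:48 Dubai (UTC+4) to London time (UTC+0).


17:48

Time difference = UTC+0 - UTC+4 = -4 hours
New hour = (21 -4) mod 24
= 17 mod 24 = 17
Minutes unchanged → 17:48


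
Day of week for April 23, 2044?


Saturday

Zeller's congruence:
q=23, m=4, k=44, j=20
h = (23 + ⌊13×5/5⌋ + 44 + ⌊44/4⌋ + ⌊20/4⌋ - 2×20) mod 7
= (23 + 13 + 44 + 11 + 5 - 40) mod 7
= 56 mod 7 = 0
h=0 → Saturday


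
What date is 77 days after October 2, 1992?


December 18, 1992

Start: October 2, 1992
Add 77 days
October 2 → November 1: 31 - 2 + 1 = 30 days (77 - 30 = 47 left)
November 1 → December 1: 30 - 1 + 1 = 30 days (47 - 30 = 17 left)
December 1 + 17 = December 18, 1992


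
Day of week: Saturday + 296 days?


Start: Saturday (index 5)
(5 + 296) mod 7
= 301 mod 7
= 0
Index 0 → Monday

Monday


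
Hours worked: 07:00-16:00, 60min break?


Total time = (16×60+0) - (7×60+0)
= 960 - 420 = 540 min
Minus break: 540 - 60 = 480 min
= 8h 0m

8h 0m (480 minutes)


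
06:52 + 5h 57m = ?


12:49

Start: 412 minutes from midnight
Add: 357 minutes
Total: 769 minutes
Hours: 769 ÷ 60 = 12 remainder 49


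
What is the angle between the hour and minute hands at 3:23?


Hour hand = 3×30 + 23×0.5 = 101.5°
Minute hand = 23×6 = 138°
Difference = |101.5 - 138| = 36.5°

36.5°


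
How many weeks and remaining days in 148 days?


Weeks: 148 ÷ 7 = 21 remainder 1

21 weeks 1 days


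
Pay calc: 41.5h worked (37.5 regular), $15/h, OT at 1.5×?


Regular: 37.5h × $15 = $562.50
Overtime: 41.5 - 37.5 = 4.0h
OT pay: 4.0h × $15 × 1.5 = $90.00
Total = $562.50 + $90.00 = $652.50

$652.50


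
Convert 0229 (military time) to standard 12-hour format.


2:29 AM

Hour: 2
2 < 12 → AM


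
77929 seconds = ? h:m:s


21h 38m 49s

Hours: 77929 ÷ 3600 = 21 remainder 2329
Minutes: 2329 ÷ 60 = 38 remainder 49
Seconds: 49


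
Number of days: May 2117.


Month: May (month 5)
May has 31 days

31 days


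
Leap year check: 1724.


Yes

Rules: divisible by 4 AND (not by 100 OR by 400)
1724 ÷ 4 = 431 exactly → divisible by 4
1724 ÷ 100 = 17 remainder 24 → not divisible by 100
Divisible by 4 but not by 100 → leap year


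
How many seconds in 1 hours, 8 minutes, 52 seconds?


4132 seconds

Hours: 1 × 3600 = 3600
Minutes: 8 × 60 = 480
Seconds: 52
Total = 3600 + 480 + 52 = 4132


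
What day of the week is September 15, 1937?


Zeller's congruence:
q=15, m=9, k=37, j=19
h = (15 + ⌊13×10/5⌋ + 37 + ⌊37/4⌋ + ⌊19/4⌋ - 2×19) mod 7
= (15 + 26 + 37 + 9 + 4 - 38) mod 7
= 53 mod 7 = 4
h=4 → Wednesday

Wednesday


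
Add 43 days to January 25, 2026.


March 9, 2026

Start: January 25, 2026
Add 43 days
January 25 → February 1: 31 - 25 + 1 = 7 days (43 - 7 = 36 left)
February 1 → March 1: 28 - 1 + 1 = 28 days (36 - 28 = 8 left)
March 1 + 8 = March 9, 2026


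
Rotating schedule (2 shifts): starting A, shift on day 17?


Shift A

Shifts: A, B
Start: A (index 0)
Day 17: (0 + 17 - 1) mod 2
= 16 mod 2
= 0
Index 0 → shift A


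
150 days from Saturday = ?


Start: Saturday (index 5)
(5 + 150) mod 7
= 155 mod 7
= 1
Index 1 → Tuesday

Tuesday


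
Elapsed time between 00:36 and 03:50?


3h 14m

End time in minutes: 3×60 + 50 = 230
Start time in minutes: 0×60 + 36 = 36
Difference = 230 - 36 = 194 minutes
= 3 hours 14 minutes


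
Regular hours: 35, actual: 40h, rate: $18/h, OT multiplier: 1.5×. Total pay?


$765.00

Regular: 35h × $18 = $630.00
Overtime: 40 - 35 = 5h
OT pay: 5h × $18 × 1.5 = $135.00
Total = $630.00 + $135.00 = $765.00


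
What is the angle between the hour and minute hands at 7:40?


10.0°

Hour hand = 7×30 + 40×0.5 = 230.0°
Minute hand = 40×6 = 240°
Difference = |230.0 - 240| = 10.0°


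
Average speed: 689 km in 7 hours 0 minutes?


Distance: 689 km
Time: 7 hours
Speed = 689 / 7 ≈ 98.4 km/h

98.4 km/h


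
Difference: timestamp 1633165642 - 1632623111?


542531 seconds (150.7 hours / 6.28 days)

Difference = 1633165642 - 1632623111 = 542531 seconds
In hours: 542531 / 3600 ≈ 150.7
In days: 542531 / 86400 ≈ 6.28


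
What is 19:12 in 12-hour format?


Hour: 19
19 - 12 = 7 → PM

7:12 PM


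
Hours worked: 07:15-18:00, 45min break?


Total time = (18×60+0) - (7×60+15)
= 1080 - 435 = 645 min
Minus break: 645 - 45 = 600 min
= 10h 0m

10h 0m (600 minutes)


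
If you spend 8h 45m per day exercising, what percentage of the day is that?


Time: 525 minutes
Day: 1440 minutes
Percentage = (525/1440) × 100 ≈ 36.5%

36.5%


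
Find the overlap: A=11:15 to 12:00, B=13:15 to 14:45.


Meeting A: 675-720 (in minutes from midnight)
Meeting B: 795-885
Overlap start = max(675, 795) = 795
Overlap end = min(720, 885) = 720
Overlap = max(0, 720 - 795) = 0 min

0 minutes


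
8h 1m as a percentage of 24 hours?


Total minutes: 8×60 + 1 = 481
Day = 24×60 = 1440 minutes
Fraction = 481/1440 ≈ 0.3340
As a percentage: 481/1440 × 100 ≈ 33.40%

0.3340 (33.40%)


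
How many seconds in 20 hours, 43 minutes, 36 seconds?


74616 seconds

Hours: 20 × 3600 = 72000
Minutes: 43 × 60 = 2580
Seconds: 36
Total = 72000 + 2580 + 36 = 74616


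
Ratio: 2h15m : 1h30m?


3:2 (1.50)

Duration 1: 135 minutes
Duration 2: 90 minutes
Ratio = 135:90
GCD = 45
Simplified = 3:2
As a decimal: 3/2 = 1.50


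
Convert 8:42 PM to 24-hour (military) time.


20:42

Input: 8:42 PM
PM: 8 + 12 = 20


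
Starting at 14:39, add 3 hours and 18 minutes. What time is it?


Start: 879 minutes from midnight
Add: 198 minutes
Total: 1077 minutes
Hours: 1077 ÷ 60 = 17 remainder 57

17:57


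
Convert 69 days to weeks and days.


Weeks: 69 ÷ 7 = 9 remainder 6

9 weeks 6 days


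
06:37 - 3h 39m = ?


02:58

Start: 397 minutes from midnight
Subtract: 219 minutes
Remaining: 397 - 219 = 178
Hours: 2, Minutes: 58


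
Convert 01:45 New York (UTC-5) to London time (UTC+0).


Time difference = UTC+0 - UTC-5 = +5 hours
New hour = (1 + 5) mod 24
= 6 mod 24 = 6
Minutes unchanged → 06:45

06:45


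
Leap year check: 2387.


No

Rules: divisible by 4 AND (not by 100 OR by 400)
2387 ÷ 4 = 596 remainder 3 → not divisible by 4
Not divisible by 4 → not a leap year


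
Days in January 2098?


Month: January (month 1)
January has 31 days

31 days


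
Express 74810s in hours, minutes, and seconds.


Hours: 74810 ÷ 3600 = 20 remainder 2810
Minutes: 2810 ÷ 60 = 46 remainder 50
Seconds: 50

20h 46m 50s


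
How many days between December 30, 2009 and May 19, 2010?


140 days

From December 30, 2009 to May 19, 2010
Rest of December 2009: 31 - 30 = 1
Full months: January 31, February 2010 28, March 31, April 30
Days into May 2010: 19
Total = 1 + 31 + 28 + 31 + 30 + 19 = 140 days


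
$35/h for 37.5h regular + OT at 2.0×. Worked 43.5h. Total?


$1732.50

Regular: 37.5h × $35 = $1312.50
Overtime: 43.5 - 37.5 = 6.0h
OT pay: 6.0h × $35 × 2.0 = $420.00
Total = $1312.50 + $420.00 = $1732.50


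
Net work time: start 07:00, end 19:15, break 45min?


Total time = (19×60+15) - (7×60+0)
= 1155 - 420 = 735 min
Minus break: 735 - 45 = 690 min
= 11h 30m

11h 30m (690 minutes)


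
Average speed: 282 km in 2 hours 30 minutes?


112.8 km/h

Distance: 282 km
Time: 2h 30m = 150 min = 150/60 = 5/2 hours
Speed = 282 ÷ (5/2) = 282 × 2 / 5 = 564/5 = 112.8 km/h


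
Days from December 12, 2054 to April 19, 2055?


128 days

From December 12, 2054 to April 19, 2055
Rest of December 2054: 31 - 12 = 19
Full months: January 31, February 2055 28, March 31
Days into April 2055: 19
Total = 19 + 31 + 28 + 31 + 19 = 128 days


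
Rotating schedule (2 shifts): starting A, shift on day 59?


Shift A

Shifts: A, B
Start: A (index 0)
Day 59: (0 + 59 - 1) mod 2
= 58 mod 2
= 0
Index 0 → shift A


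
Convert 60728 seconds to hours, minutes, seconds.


16h 52m 8s

Hours: 60728 ÷ 3600 = 16 remainder 3128
Minutes: 3128 ÷ 60 = 52 remainder 8
Seconds: 8


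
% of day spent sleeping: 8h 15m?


Time: 495 minutes
Day: 1440 minutes
Percentage = (495/1440) × 100 ≈ 34.4%

34.4%


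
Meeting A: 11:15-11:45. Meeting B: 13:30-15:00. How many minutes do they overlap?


Meeting A: 675-705 (in minutes from midnight)
Meeting B: 810-900
Overlap start = max(675, 810) = 810
Overlap end = min(705, 900) = 705
Overlap = max(0, 705 - 810) = 0 min

0 minutes


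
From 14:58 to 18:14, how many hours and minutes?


End time in minutes: 18×60 + 14 = 1094
Start time in minutes: 14×60 + 58 = 898
Difference = 1094 - 898 = 196 minutes
= 3 hours 16 minutes

3h 16m


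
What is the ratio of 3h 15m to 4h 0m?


13:16 (0.81)

Duration 1: 195 minutes
Duration 2: 240 minutes
Ratio = 195:240
GCD = 15
Simplified = 13:16
As a decimal: 13/16 ≈ 0.81


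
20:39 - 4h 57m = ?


15:42

Start: 1239 minutes from midnight
Subtract: 297 minutes
Remaining: 1239 - 297 = 942
Hours: 15, Minutes: 42


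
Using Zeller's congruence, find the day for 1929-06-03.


Zeller's congruence:
q=3, m=6, k=29, j=19
h = (3 + ⌊13×7/5⌋ + 29 + ⌊29/4⌋ + ⌊19/4⌋ - 2×19) mod 7
= (3 + 18 + 29 + 7 + 4 - 38) mod 7
= 23 mod 7 = 2
h=2 → Monday

Monday


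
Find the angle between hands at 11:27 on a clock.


Hour hand = 11×30 + 27×0.5 = 343.5°
Minute hand = 27×6 = 162°
Difference = |343.5 - 162| = 181.5°
Since > 180°: 360 - 181.5 = 178.5°

178.5°


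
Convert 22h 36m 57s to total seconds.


81417 seconds

Hours: 22 × 3600 = 79200
Minutes: 36 × 60 = 2160
Seconds: 57
Total = 79200 + 2160 + 57 = 81417


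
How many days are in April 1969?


30 days

Month: April (month 4)
April has 30 days


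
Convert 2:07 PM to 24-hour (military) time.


14:07

Input: 2:07 PM
PM: 2 + 12 = 14


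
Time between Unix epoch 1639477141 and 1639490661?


13520 seconds (3.8 hours / 0.16 days)

Difference = 1639490661 - 1639477141 = 13520 seconds
In hours: 13520 / 3600 ≈ 3.8
In days: 13520 / 86400 ≈ 0.16


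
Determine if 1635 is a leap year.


No

Rules: divisible by 4 AND (not by 100 OR by 400)
1635 ÷ 4 = 408 remainder 3 → not divisible by 4
Not divisible by 4 → not a leap year


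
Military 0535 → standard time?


Hour: 5
5 < 12 → AM

5:35 AM


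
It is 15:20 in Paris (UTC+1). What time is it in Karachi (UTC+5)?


Time difference = UTC+5 - UTC+1 = +4 hours
New hour = (15 + 4) mod 24
= 19 mod 24 = 19
Minutes unchanged → 19:20

19:20


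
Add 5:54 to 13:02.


18:56

Start: 782 minutes from midnight
Add: 354 minutes
Total: 1136 minutes
Hours: 1136 ÷ 60 = 18 remainder 56


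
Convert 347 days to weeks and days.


Weeks: 347 ÷ 7 = 49 remainder 4

49 weeks 4 days


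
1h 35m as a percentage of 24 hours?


0.0660 (6.60%)

Total minutes: 1×60 + 35 = 95
Day = 24×60 = 1440 minutes
Fraction = 95/1440 ≈ 0.0660
As a percentage: 95/1440 × 100 ≈ 6.60%


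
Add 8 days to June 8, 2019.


June 16, 2019

Start: June 8, 2019
Add 8 days
June 8 + 8 = June 16, 2019


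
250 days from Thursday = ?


Start: Thursday (index 3)
(3 + 250) mod 7
= 253 mod 7
= 1
Index 1 → Tuesday

Tuesday


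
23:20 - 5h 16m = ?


Start: 1400 minutes from midnight
Subtract: 316 minutes
Remaining: 1400 - 316 = 1084
Hours: 18, Minutes: 4

18:04


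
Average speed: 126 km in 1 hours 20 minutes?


94.5 km/h

Distance: 126 km
Time: 1h 20m = 80 min = 80/60 = 4/3 hours
Speed = 126 ÷ (4/3) = 126 × 3 / 4 = 378/4 = 94.5 km/h


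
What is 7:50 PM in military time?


Input: 7:50 PM
PM: 7 + 12 = 19

19:50


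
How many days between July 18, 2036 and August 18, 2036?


31 days

From July 18, 2036 to August 18, 2036
Rest of July 2036: 31 - 18 = 13
Days into August 2036: 18
Total = 13 + 18 = 31 days


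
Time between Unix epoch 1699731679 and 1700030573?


Difference = 1700030573 - 1699731679 = 298894 seconds
In hours: 298894 / 3600 ≈ 83.0
In days: 298894 / 86400 ≈ 3.46

298894 seconds (83.0 hours / 3.46 days)


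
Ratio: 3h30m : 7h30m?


Duration 1: 210 minutes
Duration 2: 450 minutes
Ratio = 210:450
GCD = 30
Simplified = 7:15
As a decimal: 7/15 ≈ 0.47

7:15 (0.47)


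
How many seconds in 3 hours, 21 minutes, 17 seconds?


Hours: 3 × 3600 = 10800
Minutes: 21 × 60 = 1260
Seconds: 17
Total = 10800 + 1260 + 17 = 12077

12077 seconds


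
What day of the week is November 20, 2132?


Thursday

Zeller's congruence:
q=20, m=11, k=32, j=21
h = (20 + ⌊13×12/5⌋ + 32 + ⌊32/4⌋ + ⌊21/4⌋ - 2×21) mod 7
= (20 + 31 + 32 + 8 + 5 - 42) mod 7
= 54 mod 7 = 5
h=5 → Thursday
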